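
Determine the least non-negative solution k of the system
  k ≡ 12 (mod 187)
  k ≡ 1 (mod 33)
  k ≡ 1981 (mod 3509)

gcd(187, 33) = 11 and 11 | (1 − 12), so the pair is consistent; merging gives k ≡ 199 (mod 561), where 561 = lcm(187, 33).
gcd(561, 3509) = 11 and 11 | (1981 − 199), so the pair is consistent; merging gives k ≡ 54616 (mod 178959), where 178959 = lcm(561, 3509).
The solution is unique modulo lcm(187, 33, 3509) = 178959.

54616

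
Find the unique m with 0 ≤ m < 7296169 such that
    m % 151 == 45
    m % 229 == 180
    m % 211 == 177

Combine the congruences pairwise.
From m ≡ 45 (mod 151) write m = 45 + 151t. Substituting into m ≡ 180 (mod 229) gives 151t ≡ 135 (mod 229), and since 151⁻¹ ≡ 91 (mod 229), t ≡ 148. Hence m ≡ 45 + 151·148 = 22393 (mod 34579).
From m ≡ 22393 (mod 34579) write m = 22393 + 34579t. Substituting into m ≡ 177 (mod 211) gives 34579t ≡ 150 (mod 211), and since 186⁻¹ ≡ 135 (mod 211), t ≡ 205. Hence m ≡ 22393 + 34579·205 = 7111088 (mod 7296169).

7111088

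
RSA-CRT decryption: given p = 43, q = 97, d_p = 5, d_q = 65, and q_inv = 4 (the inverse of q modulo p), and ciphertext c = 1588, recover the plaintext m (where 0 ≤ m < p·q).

m₁ = c^(d_p) mod p: c ≡ 40 (mod 43), and 40^5 mod 43 = 15.
m₂ = c^(d_q) mod q: c ≡ 36 (mod 97), and 36^65 mod 97 = 62.
h = q_inv·(m₁ − m₂) mod p = 4·(15 − 62) mod 43 = 27.
m = m₂ + h·q = 62 + 27·97 = 2681.

2681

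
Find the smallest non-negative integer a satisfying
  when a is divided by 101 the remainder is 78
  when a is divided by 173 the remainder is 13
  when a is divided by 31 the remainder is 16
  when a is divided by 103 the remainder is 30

From a ≡ 78 (mod 101) write a = 78 + 101t. Substituting into a ≡ 13 (mod 173) gives 101t ≡ 108 (mod 173), and since 101⁻¹ ≡ 12 (mod 173), t ≡ 85. Hence a ≡ 78 + 101·85 = 8663 (mod 17473).
From a ≡ 8663 (mod 17473) write a = 8663 + 17473t. Substituting into a ≡ 16 (mod 31) gives 17473t ≡ 2 (mod 31), and since 20⁻¹ ≡ 14 (mod 31), t ≡ 28. Hence a ≡ 8663 + 17473·28 = 497907 (mod 541663).
From a ≡ 497907 (mod 541663) write a = 497907 + 541663t. Substituting into a ≡ 30 (mod 103) gives 541663t ≡ 25 (mod 103), and since 89⁻¹ ≡ 22 (mod 103), t ≡ 35. Hence a ≡ 497907 + 541663·35 = 19456112 (mod 55791289).

19456112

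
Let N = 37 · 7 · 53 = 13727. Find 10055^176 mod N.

Mod 37: 10055 ≡ 28; by Fermat, exponent reduces to 176 mod 36 = 32; 28^32 ≡ 34 (mod 37).
Mod 7: 10055 ≡ 3; by Fermat, exponent reduces to 176 mod 6 = 2; 3^2 ≡ 2 (mod 7).
Mod 53: 10055 ≡ 38; by Fermat, exponent reduces to 176 mod 52 = 20; 38^20 ≡ 42 (mod 53).
Combine by CRT: x ≡ 34 (mod 37), x ≡ 2 (mod 7), x ≡ 42 (mod 53) ⇒ x ≡ 996 (mod 13727).

996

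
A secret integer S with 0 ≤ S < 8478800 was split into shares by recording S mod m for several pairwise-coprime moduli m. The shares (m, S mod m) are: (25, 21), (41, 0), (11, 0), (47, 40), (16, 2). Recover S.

The moduli are pairwise coprime; N = 25·41·11·47·16 = 8478800.
N/25 = 339152; 339152 ≡ 2 (mod 25); 2·13 ≡ 1, so inverse 13.
N/41 = 206800; 206800 ≡ 37 (mod 41); 37·10 ≡ 1, so inverse 10.
N/11 = 770800; 770800 ≡ 8 (mod 11); 8·7 ≡ 1, so inverse 7.
N/47 = 180400; 180400 ≡ 14 (mod 47); 14·37 ≡ 1, so inverse 37.
N/16 = 529925; 529925 ≡ 5 (mod 16); 5·13 ≡ 1, so inverse 13.
S ≡ 21·339152·13 + 0·206800·10 + 0·770800·7 + 40·180400·37 + 2·529925·13 = 373358546.
373358546 mod 8478800 = 291346.

291346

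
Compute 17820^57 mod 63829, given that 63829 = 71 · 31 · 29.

Mod 71: 17820 ≡ 70; 70^57 ≡ 70 (mod 71).
Mod 31: 17820 ≡ 26; by Fermat, exponent reduces to 57 mod 30 = 27; 26^27 ≡ 30 (mod 31).
Mod 29: 17820 ≡ 14; by Fermat, exponent reduces to 57 mod 28 = 1; 14^1 ≡ 14 (mod 29).
Combine by CRT: x ≡ 70 (mod 71), x ≡ 30 (mod 31), x ≡ 14 (mod 29) ⇒ x ≡ 52823 (mod 63829).

52823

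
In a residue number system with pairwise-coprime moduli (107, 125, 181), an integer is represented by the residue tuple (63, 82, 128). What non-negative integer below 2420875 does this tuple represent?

From x ≡ 63 (mod 107) write x = 63 + 107t. Substituting into x ≡ 82 (mod 125) gives 107t ≡ 19 (mod 125), and since 107⁻¹ ≡ 118 (mod 125), t ≡ 117. Hence x ≡ 63 + 107·117 = 12582 (mod 13375).
From x ≡ 12582 (mod 13375) write x = 12582 + 13375t. Substituting into x ≡ 128 (mod 181) gives 13375t ≡ 35 (mod 181), and since 162⁻¹ ≡ 19 (mod 181), t ≡ 122. Hence x ≡ 12582 + 13375·122 = 1644332 (mod 2420875).

1644332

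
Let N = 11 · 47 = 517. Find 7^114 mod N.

168

Mod 11: 7 ≡ 7; by Fermat, exponent reduces to 114 mod 10 = 4; 7^4 ≡ 3 (mod 11).
Mod 47: 7 ≡ 7; by Fermat, exponent reduces to 114 mod 46 = 22; 7^22 ≡ 27 (mod 47).
Combine by CRT: x ≡ 3 (mod 11), x ≡ 27 (mod 47) ⇒ x ≡ 168 (mod 517).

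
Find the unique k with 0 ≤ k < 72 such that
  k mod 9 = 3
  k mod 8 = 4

From k ≡ 3 (mod 9) write k = 3 + 9t. Substituting into k ≡ 4 (mod 8) gives 9t ≡ 1 (mod 8), and since 1⁻¹ ≡ 1 (mod 8), t ≡ 1. Hence k ≡ 3 + 9·1 = 12 (mod 72).

12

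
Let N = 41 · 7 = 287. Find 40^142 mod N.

Mod 41: 40 ≡ 40; by Fermat, exponent reduces to 142 mod 40 = 22; 40^22 ≡ 1 (mod 41).
Mod 7: 40 ≡ 5; by Fermat, exponent reduces to 142 mod 6 = 4; 5^4 ≡ 2 (mod 7).
Combine by CRT: x ≡ 1 (mod 41), x ≡ 2 (mod 7) ⇒ x ≡ 247 (mod 287).

247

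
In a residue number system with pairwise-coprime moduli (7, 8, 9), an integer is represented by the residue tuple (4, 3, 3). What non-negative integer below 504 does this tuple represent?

From x ≡ 4 (mod 7) write x = 4 + 7t. Substituting into x ≡ 3 (mod 8) gives 7t ≡ 7 (mod 8), and since 7⁻¹ ≡ 7 (mod 8), t ≡ 1. Hence x ≡ 4 + 7·1 = 11 (mod 56).
From x ≡ 11 (mod 56) write x = 11 + 56t. Substituting into x ≡ 3 (mod 9) gives 56t ≡ 1 (mod 9), and since 2⁻¹ ≡ 5 (mod 9), t ≡ 5. Hence x ≡ 11 + 56·5 = 291 (mod 504).

291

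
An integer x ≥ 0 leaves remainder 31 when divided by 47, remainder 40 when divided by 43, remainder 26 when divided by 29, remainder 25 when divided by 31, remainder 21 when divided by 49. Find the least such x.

21459620

Combine the congruences pairwise.
From x ≡ 31 (mod 47) write x = 31 + 47t. Substituting into x ≡ 40 (mod 43) gives 47t ≡ 9 (mod 43), and since 4⁻¹ ≡ 11 (mod 43), t ≡ 13. Hence x ≡ 31 + 47·13 = 642 (mod 2021).
From x ≡ 642 (mod 2021) write x = 642 + 2021t. Substituting into x ≡ 26 (mod 29) gives 2021t ≡ 22 (mod 29), and since 20⁻¹ ≡ 16 (mod 29), t ≡ 4. Hence x ≡ 642 + 2021·4 = 8726 (mod 58609).
From x ≡ 8726 (mod 58609) write x = 8726 + 58609t. Substituting into x ≡ 25 (mod 31) gives 58609t ≡ 10 (mod 31), and since 19⁻¹ ≡ 18 (mod 31), t ≡ 25. Hence x ≡ 8726 + 58609·25 = 1473951 (mod 1816879).
From x ≡ 1473951 (mod 1816879) write x = 1473951 + 1816879t. Substituting into x ≡ 21 (mod 49) gives 1816879t ≡ 39 (mod 49), and since 8⁻¹ ≡ 43 (mod 49), t ≡ 11. Hence x ≡ 1473951 + 1816879·11 = 21459620 (mod 89027071).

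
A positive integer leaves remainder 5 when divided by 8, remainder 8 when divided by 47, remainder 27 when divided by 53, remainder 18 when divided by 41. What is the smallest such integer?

The moduli are pairwise coprime; N = 8·47·53·41 = 817048.
N/8 = 102131; 102131 ≡ 3 (mod 8); 3·3 ≡ 1, so inverse 3.
N/47 = 17384; 17384 ≡ 41 (mod 47); 41·39 ≡ 1, so inverse 39.
N/53 = 15416; 15416 ≡ 46 (mod 53); 46·15 ≡ 1, so inverse 15.
N/41 = 19928; 19928 ≡ 2 (mod 41); 2·21 ≡ 1, so inverse 21.
x ≡ 5·102131·3 + 8·17384·39 + 27·15416·15 + 18·19928·21 = 20732037.
20732037 mod 817048 = 305837.

305837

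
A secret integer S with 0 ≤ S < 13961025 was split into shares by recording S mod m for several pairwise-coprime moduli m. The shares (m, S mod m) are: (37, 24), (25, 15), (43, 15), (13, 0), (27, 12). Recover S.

7581990

The moduli are pairwise coprime; N = 37·25·43·13·27 = 13961025.
N/37 = 377325; 377325 ≡ 36 (mod 37); 36·36 ≡ 1, so inverse 36.
N/25 = 558441; 558441 ≡ 16 (mod 25); 16·11 ≡ 1, so inverse 11.
N/43 = 324675; 324675 ≡ 25 (mod 43); 25·31 ≡ 1, so inverse 31.
N/13 = 1073925; 1073925 ≡ 8 (mod 13); 8·5 ≡ 1, so inverse 5.
N/27 = 517075; 517075 ≡ 25 (mod 27); 25·13 ≡ 1, so inverse 13.
S ≡ 24·377325·36 + 15·558441·11 + 15·324675·31 + 0·1073925·5 + 12·517075·13 = 649789140.
649789140 mod 13961025 = 7581990.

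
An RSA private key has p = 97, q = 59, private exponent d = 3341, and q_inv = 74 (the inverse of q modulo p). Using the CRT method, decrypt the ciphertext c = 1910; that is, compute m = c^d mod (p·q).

1669

d_p = d mod (p−1) = 3341 mod 96 = 77; d_q = d mod (q−1) = 35.
m₁ = c^(d_p) mod p: c ≡ 67 (mod 97), and 67^77 mod 97 = 20.
m₂ = c^(d_q) mod q: c ≡ 22 (mod 59), and 22^35 mod 59 = 17.
h = q_inv·(m₁ − m₂) mod p = 74·(20 − 17) mod 97 = 28.
m = m₂ + h·q = 17 + 28·59 = 1669.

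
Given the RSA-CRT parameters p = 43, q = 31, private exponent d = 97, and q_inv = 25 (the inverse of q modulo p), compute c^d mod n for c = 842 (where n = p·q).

315

d_p = d mod (p−1) = 97 mod 42 = 13; d_q = d mod (q−1) = 7.
m₁ = c^(d_p) mod p: c ≡ 25 (mod 43), and 25^13 mod 43 = 14.
m₂ = c^(d_q) mod q: c ≡ 5 (mod 31), and 5^7 mod 31 = 5.
h = q_inv·(m₁ − m₂) mod p = 25·(14 − 5) mod 43 = 10.
m = m₂ + h·q = 5 + 10·31 = 315.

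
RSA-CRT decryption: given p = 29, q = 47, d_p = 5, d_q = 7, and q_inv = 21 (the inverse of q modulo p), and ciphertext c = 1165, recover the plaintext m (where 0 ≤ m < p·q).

660

m₁ = c^(d_p) mod p: c ≡ 5 (mod 29), and 5^5 mod 29 = 22.
m₂ = c^(d_q) mod q: c ≡ 37 (mod 47), and 37^7 mod 47 = 2.
h = q_inv·(m₁ − m₂) mod p = 21·(22 − 2) mod 29 = 14.
m = m₂ + h·q = 2 + 14·47 = 660.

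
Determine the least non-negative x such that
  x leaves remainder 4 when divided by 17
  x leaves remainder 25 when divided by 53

From x ≡ 4 (mod 17) write x = 4 + 17t. Substituting into x ≡ 25 (mod 53) gives 17t ≡ 21 (mod 53), and since 17⁻¹ ≡ 25 (mod 53), t ≡ 48. Hence x ≡ 4 + 17·48 = 820 (mod 901).

820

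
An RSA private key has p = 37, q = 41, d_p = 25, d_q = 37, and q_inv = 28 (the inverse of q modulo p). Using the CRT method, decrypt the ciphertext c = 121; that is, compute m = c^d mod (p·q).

m₁ = c^(d_p) mod p: c ≡ 10 (mod 37), and 10^25 mod 37 = 10.
m₂ = c^(d_q) mod q: c ≡ 39 (mod 41), and 39^37 mod 41 = 5.
h = q_inv·(m₁ − m₂) mod p = 28·(10 − 5) mod 37 = 29.
m = m₂ + h·q = 5 + 29·41 = 1194.

1194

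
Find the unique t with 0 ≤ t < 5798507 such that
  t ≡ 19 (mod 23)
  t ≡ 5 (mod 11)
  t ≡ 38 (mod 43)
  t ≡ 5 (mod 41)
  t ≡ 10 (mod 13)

2064683

The moduli are pairwise coprime; N = 23·11·43·41·13 = 5798507.
N/23 = 252109; 252109 ≡ 6 (mod 23); 6·4 ≡ 1, so inverse 4.
N/11 = 527137; 527137 ≡ 6 (mod 11); 6·2 ≡ 1, so inverse 2.
N/43 = 134849; 134849 ≡ 1 (mod 43), inverse 1.
N/41 = 141427; 141427 ≡ 18 (mod 41); 18·16 ≡ 1, so inverse 16.
N/13 = 446039; 446039 ≡ 9 (mod 13); 9·3 ≡ 1, so inverse 3.
t ≡ 19·252109·4 + 5·527137·2 + 38·134849·1 + 5·141427·16 + 10·446039·3 = 54251246.
54251246 mod 5798507 = 2064683.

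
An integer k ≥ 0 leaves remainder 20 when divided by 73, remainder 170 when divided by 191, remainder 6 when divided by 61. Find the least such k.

771046

From k ≡ 20 (mod 73) write k = 20 + 73t. Substituting into k ≡ 170 (mod 191) gives 73t ≡ 150 (mod 191), and since 73⁻¹ ≡ 157 (mod 191), t ≡ 57. Hence k ≡ 20 + 73·57 = 4181 (mod 13943).
From k ≡ 4181 (mod 13943) write k = 4181 + 13943t. Substituting into k ≡ 6 (mod 61) gives 13943t ≡ 34 (mod 61), and since 35⁻¹ ≡ 7 (mod 61), t ≡ 55. Hence k ≡ 4181 + 13943·55 = 771046 (mod 850523).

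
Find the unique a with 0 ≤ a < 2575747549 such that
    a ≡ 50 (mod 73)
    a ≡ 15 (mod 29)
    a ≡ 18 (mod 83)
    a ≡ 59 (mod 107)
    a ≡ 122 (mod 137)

963657574

The moduli are pairwise coprime; N = 73·29·83·107·137 = 2575747549.
N/73 = 35284213; 35284213 ≡ 28 (mod 73); 28·60 ≡ 1, so inverse 60.
N/29 = 88818881; 88818881 ≡ 1 (mod 29), inverse 1.
N/83 = 31033103; 31033103 ≡ 67 (mod 83); 67·57 ≡ 1, so inverse 57.
N/107 = 24072407; 24072407 ≡ 82 (mod 107); 82·77 ≡ 1, so inverse 77.
N/137 = 18801077; 18801077 ≡ 19 (mod 137); 19·101 ≡ 1, so inverse 101.
a ≡ 50·35284213·60 + 15·88818881·1 + 18·31033103·57 + 59·24072407·77 + 122·18801077·101 = 480052701688.
480052701688 mod 2575747549 = 963657574.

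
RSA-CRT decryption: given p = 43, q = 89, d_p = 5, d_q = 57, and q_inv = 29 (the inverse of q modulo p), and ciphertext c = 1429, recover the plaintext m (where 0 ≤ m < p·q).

3422

m₁ = c^(d_p) mod p: c ≡ 10 (mod 43), and 10^5 mod 43 = 25.
m₂ = c^(d_q) mod q: c ≡ 5 (mod 89), and 5^57 mod 89 = 40.
h = q_inv·(m₁ − m₂) mod p = 29·(25 − 40) mod 43 = 38.
m = m₂ + h·q = 40 + 38·89 = 3422.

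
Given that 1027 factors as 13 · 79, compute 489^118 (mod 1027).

Mod 13: 489 ≡ 8; by Fermat, exponent reduces to 118 mod 12 = 10; 8^10 ≡ 12 (mod 13).
Mod 79: 489 ≡ 15; by Fermat, exponent reduces to 118 mod 78 = 40; 15^40 ≡ 64 (mod 79).
Combine by CRT: x ≡ 12 (mod 13), x ≡ 64 (mod 79) ⇒ x ≡ 64 (mod 1027).

64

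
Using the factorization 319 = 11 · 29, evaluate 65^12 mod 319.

45

Mod 11: 65 ≡ 10; by Fermat, exponent reduces to 12 mod 10 = 2; 10^2 ≡ 1 (mod 11).
Mod 29: 65 ≡ 7; 7^12 ≡ 16 (mod 29).
Combine by CRT: x ≡ 1 (mod 11), x ≡ 16 (mod 29) ⇒ x ≡ 45 (mod 319).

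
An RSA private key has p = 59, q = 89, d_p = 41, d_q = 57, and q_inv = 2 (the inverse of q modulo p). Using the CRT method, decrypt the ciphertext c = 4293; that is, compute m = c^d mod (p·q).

m₁ = c^(d_p) mod p: c ≡ 45 (mod 59), and 45^41 mod 59 = 48.
m₂ = c^(d_q) mod q: c ≡ 21 (mod 89), and 21^57 mod 89 = 42.
h = q_inv·(m₁ − m₂) mod p = 2·(48 − 42) mod 59 = 12.
m = m₂ + h·q = 42 + 12·89 = 1110.

1110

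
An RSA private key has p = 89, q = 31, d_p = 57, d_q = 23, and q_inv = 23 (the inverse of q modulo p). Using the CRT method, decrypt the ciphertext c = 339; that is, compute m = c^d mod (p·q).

m₁ = c^(d_p) mod p: c ≡ 72 (mod 89), and 72^57 mod 89 = 36.
m₂ = c^(d_q) mod q: c ≡ 29 (mod 31), and 29^23 mod 31 = 23.
h = q_inv·(m₁ − m₂) mod p = 23·(36 − 23) mod 89 = 32.
m = m₂ + h·q = 23 + 32·31 = 1015.

1015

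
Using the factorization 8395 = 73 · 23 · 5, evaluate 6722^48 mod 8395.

Mod 73: 6722 ≡ 6; 6^48 ≡ 8 (mod 73).
Mod 23: 6722 ≡ 6; by Fermat, exponent reduces to 48 mod 22 = 4; 6^4 ≡ 8 (mod 23).
Mod 5: 6722 ≡ 2; since 4 | 48, by Fermat 2^48 ≡ 1 (mod 5).
Combine by CRT: x ≡ 8 (mod 73), x ≡ 8 (mod 23), x ≡ 1 (mod 5) ⇒ x ≡ 3366 (mod 8395).

3366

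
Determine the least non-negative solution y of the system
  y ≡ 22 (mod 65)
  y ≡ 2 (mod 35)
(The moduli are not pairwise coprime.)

282

Combine the congruences pairwise.
gcd(65, 35) = 5 and 5 | (2 − 22), so the pair is consistent; merging gives y ≡ 282 (mod 455), where 455 = lcm(65, 35).
The solution is unique modulo lcm(65, 35) = 455.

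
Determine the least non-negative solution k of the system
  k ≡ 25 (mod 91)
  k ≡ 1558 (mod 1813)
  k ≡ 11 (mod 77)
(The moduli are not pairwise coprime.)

Combine the congruences pairwise.
gcd(91, 1813) = 7 and 7 | (1558 − 25), so the pair is consistent; merging gives k ≡ 21501 (mod 23569), where 23569 = lcm(91, 1813).
gcd(23569, 77) = 7 and 7 | (11 − 21501), so the pair is consistent; merging gives k ≡ 257191 (mod 259259), where 259259 = lcm(23569, 77).
The solution is unique modulo lcm(91, 1813, 77) = 259259.

257191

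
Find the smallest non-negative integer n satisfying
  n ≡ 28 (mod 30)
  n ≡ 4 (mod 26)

gcd(30, 26) = 2 and 2 | (4 − 28), so the pair is consistent; merging gives n ≡ 238 (mod 390), where 390 = lcm(30, 26).
The solution is unique modulo lcm(30, 26) = 390.

238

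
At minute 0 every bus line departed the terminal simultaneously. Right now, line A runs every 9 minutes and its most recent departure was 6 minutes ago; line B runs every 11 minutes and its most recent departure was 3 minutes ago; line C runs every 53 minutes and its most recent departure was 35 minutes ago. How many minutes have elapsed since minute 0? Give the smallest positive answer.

From t ≡ 6 (mod 9) write t = 6 + 9s. Substituting into t ≡ 3 (mod 11) gives 9s ≡ 8 (mod 11), and since 9⁻¹ ≡ 5 (mod 11), s ≡ 7. Hence t ≡ 6 + 9·7 = 69 (mod 99).
From t ≡ 69 (mod 99) write t = 69 + 99s. Substituting into t ≡ 35 (mod 53) gives 99s ≡ 19 (mod 53), and since 46⁻¹ ≡ 15 (mod 53), s ≡ 20. Hence t ≡ 69 + 99·20 = 2049 (mod 5247).

2049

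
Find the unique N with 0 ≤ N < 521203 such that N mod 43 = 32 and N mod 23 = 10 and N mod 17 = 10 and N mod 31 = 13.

The moduli are pairwise coprime; M = 43·23·17·31 = 521203.
M/43 = 12121; 12121 ≡ 38 (mod 43); 38·17 ≡ 1, so inverse 17.
M/23 = 22661; 22661 ≡ 6 (mod 23); 6·4 ≡ 1, so inverse 4.
M/17 = 30659; 30659 ≡ 8 (mod 17); 8·15 ≡ 1, so inverse 15.
M/31 = 16813; 16813 ≡ 11 (mod 31); 11·17 ≡ 1, so inverse 17.
N ≡ 32·12121·17 + 10·22661·4 + 10·30659·15 + 13·16813·17 = 15814787.
15814787 mod 521203 = 178697.

178697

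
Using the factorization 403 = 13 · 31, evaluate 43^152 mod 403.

Mod 13: 43 ≡ 4; by Fermat, exponent reduces to 152 mod 12 = 8; 4^8 ≡ 3 (mod 13).
Mod 31: 43 ≡ 12; by Fermat, exponent reduces to 152 mod 30 = 2; 12^2 ≡ 20 (mod 31).
Combine by CRT: x ≡ 3 (mod 13), x ≡ 20 (mod 31) ⇒ x ≡ 237 (mod 403).

237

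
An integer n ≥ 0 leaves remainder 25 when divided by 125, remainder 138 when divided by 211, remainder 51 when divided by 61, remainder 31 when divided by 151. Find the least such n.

From n ≡ 25 (mod 125) write n = 25 + 125t. Substituting into n ≡ 138 (mod 211) gives 125t ≡ 113 (mod 211), and since 125⁻¹ ≡ 184 (mod 211), t ≡ 114. Hence n ≡ 25 + 125·114 = 14275 (mod 26375).
From n ≡ 14275 (mod 26375) write n = 14275 + 26375t. Substituting into n ≡ 51 (mod 61) gives 26375t ≡ 50 (mod 61), and since 23⁻¹ ≡ 8 (mod 61), t ≡ 34. Hence n ≡ 14275 + 26375·34 = 911025 (mod 1608875).
From n ≡ 911025 (mod 1608875) write n = 911025 + 1608875t. Substituting into n ≡ 31 (mod 151) gives 1608875t ≡ 140 (mod 151), and since 121⁻¹ ≡ 5 (mod 151), t ≡ 96. Hence n ≡ 911025 + 1608875·96 = 155363025 (mod 242940125).

155363025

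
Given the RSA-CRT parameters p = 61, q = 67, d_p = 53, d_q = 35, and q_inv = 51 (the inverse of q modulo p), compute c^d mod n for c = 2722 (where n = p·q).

m₁ = c^(d_p) mod p: c ≡ 38 (mod 61), and 38^53 mod 61 = 28.
m₂ = c^(d_q) mod q: c ≡ 42 (mod 67), and 42^35 mod 67 = 45.
h = q_inv·(m₁ − m₂) mod p = 51·(28 − 45) mod 61 = 48.
m = m₂ + h·q = 45 + 48·67 = 3261.

3261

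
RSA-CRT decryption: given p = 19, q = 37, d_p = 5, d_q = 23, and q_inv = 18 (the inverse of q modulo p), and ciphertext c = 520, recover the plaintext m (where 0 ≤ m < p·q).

486

m₁ = c^(d_p) mod p: c ≡ 7 (mod 19), and 7^5 mod 19 = 11.
m₂ = c^(d_q) mod q: c ≡ 2 (mod 37), and 2^23 mod 37 = 5.
h = q_inv·(m₁ − m₂) mod p = 18·(11 − 5) mod 19 = 13.
m = m₂ + h·q = 5 + 13·37 = 486.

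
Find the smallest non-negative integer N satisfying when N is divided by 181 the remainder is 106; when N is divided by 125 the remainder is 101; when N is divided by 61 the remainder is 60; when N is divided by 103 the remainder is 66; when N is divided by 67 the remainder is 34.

Combine the congruences pairwise.
From N ≡ 106 (mod 181) write N = 106 + 181t. Substituting into N ≡ 101 (mod 125) gives 181t ≡ 120 (mod 125), and since 56⁻¹ ≡ 96 (mod 125), t ≡ 20. Hence N ≡ 106 + 181·20 = 3726 (mod 22625).
From N ≡ 3726 (mod 22625) write N = 3726 + 22625t. Substituting into N ≡ 60 (mod 61) gives 22625t ≡ 55 (mod 61), and since 55⁻¹ ≡ 10 (mod 61), t ≡ 1. Hence N ≡ 3726 + 22625·1 = 26351 (mod 1380125).
From N ≡ 26351 (mod 1380125) write N = 26351 + 1380125t. Substituting into N ≡ 66 (mod 103) gives 1380125t ≡ 83 (mod 103), and since 28⁻¹ ≡ 92 (mod 103), t ≡ 14. Hence N ≡ 26351 + 1380125·14 = 19348101 (mod 142152875).
From N ≡ 19348101 (mod 142152875) write N = 19348101 + 142152875t. Substituting into N ≡ 34 (mod 67) gives 142152875t ≡ 59 (mod 67), and since 47⁻¹ ≡ 10 (mod 67), t ≡ 54. Hence N ≡ 19348101 + 142152875·54 = 7695603351 (mod 9524242625).

7695603351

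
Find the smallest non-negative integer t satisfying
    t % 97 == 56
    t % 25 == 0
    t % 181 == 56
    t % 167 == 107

69209750

From t ≡ 56 (mod 97) write t = 56 + 97s. Substituting into t ≡ 0 (mod 25) gives 97s ≡ 19 (mod 25), and since 22⁻¹ ≡ 8 (mod 25), s ≡ 2. Hence t ≡ 56 + 97·2 = 250 (mod 2425).
From t ≡ 250 (mod 2425) write t = 250 + 2425s. Substituting into t ≡ 56 (mod 181) gives 2425s ≡ 168 (mod 181), and since 72⁻¹ ≡ 88 (mod 181), s ≡ 123. Hence t ≡ 250 + 2425·123 = 298525 (mod 438925).
From t ≡ 298525 (mod 438925) write t = 298525 + 438925s. Substituting into t ≡ 107 (mod 167) gives 438925s ≡ 11 (mod 167), and since 49⁻¹ ≡ 75 (mod 167), s ≡ 157. Hence t ≡ 298525 + 438925·157 = 69209750 (mod 73300475).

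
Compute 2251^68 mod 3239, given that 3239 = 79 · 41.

2683

Mod 79: 2251 ≡ 39; 39^68 ≡ 76 (mod 79).
Mod 41: 2251 ≡ 37; by Fermat, exponent reduces to 68 mod 40 = 28; 37^28 ≡ 18 (mod 41).
Combine by CRT: x ≡ 76 (mod 79), x ≡ 18 (mod 41) ⇒ x ≡ 2683 (mod 3239).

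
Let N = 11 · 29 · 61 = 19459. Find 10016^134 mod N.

Mod 11: 10016 ≡ 6; by Fermat, exponent reduces to 134 mod 10 = 4; 6^4 ≡ 9 (mod 11).
Mod 29: 10016 ≡ 11; by Fermat, exponent reduces to 134 mod 28 = 22; 11^22 ≡ 13 (mod 29).
Mod 61: 10016 ≡ 12; by Fermat, exponent reduces to 134 mod 60 = 14; 12^14 ≡ 56 (mod 61).
Combine by CRT: x ≡ 9 (mod 11), x ≡ 13 (mod 29), x ≡ 56 (mod 61) ⇒ x ≡ 361 (mod 19459).

361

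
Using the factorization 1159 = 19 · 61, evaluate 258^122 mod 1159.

501

Mod 19: 258 ≡ 11; by Fermat, exponent reduces to 122 mod 18 = 14; 11^14 ≡ 7 (mod 19).
Mod 61: 258 ≡ 14; by Fermat, exponent reduces to 122 mod 60 = 2; 14^2 ≡ 13 (mod 61).
Combine by CRT: x ≡ 7 (mod 19), x ≡ 13 (mod 61) ⇒ x ≡ 501 (mod 1159).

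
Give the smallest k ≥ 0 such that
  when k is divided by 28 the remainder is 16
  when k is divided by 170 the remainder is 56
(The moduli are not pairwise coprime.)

1416

gcd(28, 170) = 2 and 2 | (56 − 16), so the pair is consistent; merging gives k ≡ 1416 (mod 2380), where 2380 = lcm(28, 170).
The solution is unique modulo lcm(28, 170) = 2380.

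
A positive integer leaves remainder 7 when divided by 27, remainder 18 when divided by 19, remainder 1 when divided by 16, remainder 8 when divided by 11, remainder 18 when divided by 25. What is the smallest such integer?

From x ≡ 7 (mod 27) write x = 7 + 27t. Substituting into x ≡ 18 (mod 19) gives 27t ≡ 11 (mod 19), and since 8⁻¹ ≡ 12 (mod 19), t ≡ 18. Hence x ≡ 7 + 27·18 = 493 (mod 513).
From x ≡ 493 (mod 513) write x = 493 + 513t. Substituting into x ≡ 1 (mod 16) gives 513t ≡ 4 (mod 16), and since 1⁻¹ ≡ 1 (mod 16), t ≡ 4. Hence x ≡ 493 + 513·4 = 2545 (mod 8208).
From x ≡ 2545 (mod 8208) write x = 2545 + 8208t. Substituting into x ≡ 8 (mod 11) gives 8208t ≡ 4 (mod 11), and since 2⁻¹ ≡ 6 (mod 11), t ≡ 2. Hence x ≡ 2545 + 8208·2 = 18961 (mod 90288).
From x ≡ 18961 (mod 90288) write x = 18961 + 90288t. Substituting into x ≡ 18 (mod 25) gives 90288t ≡ 7 (mod 25), and since 13⁻¹ ≡ 2 (mod 25), t ≡ 14. Hence x ≡ 18961 + 90288·14 = 1282993 (mod 2257200).

1282993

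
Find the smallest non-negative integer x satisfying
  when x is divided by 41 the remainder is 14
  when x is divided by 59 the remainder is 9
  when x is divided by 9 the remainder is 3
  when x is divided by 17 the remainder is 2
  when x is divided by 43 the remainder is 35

4305711

From x ≡ 14 (mod 41) write x = 14 + 41t. Substituting into x ≡ 9 (mod 59) gives 41t ≡ 54 (mod 59), and since 41⁻¹ ≡ 36 (mod 59), t ≡ 56. Hence x ≡ 14 + 41·56 = 2310 (mod 2419).
From x ≡ 2310 (mod 2419) write x = 2310 + 2419t. Substituting into x ≡ 3 (mod 9) gives 2419t ≡ 6 (mod 9), and since 7⁻¹ ≡ 4 (mod 9), t ≡ 6. Hence x ≡ 2310 + 2419·6 = 16824 (mod 21771).
From x ≡ 16824 (mod 21771) write x = 16824 + 21771t. Substituting into x ≡ 2 (mod 17) gives 21771t ≡ 8 (mod 17), and since 11⁻¹ ≡ 14 (mod 17), t ≡ 10. Hence x ≡ 16824 + 21771·10 = 234534 (mod 370107).
From x ≡ 234534 (mod 370107) write x = 234534 + 370107t. Substituting into x ≡ 35 (mod 43) gives 370107t ≡ 23 (mod 43), and since 6⁻¹ ≡ 36 (mod 43), t ≡ 11. Hence x ≡ 234534 + 370107·11 = 4305711 (mod 15914601).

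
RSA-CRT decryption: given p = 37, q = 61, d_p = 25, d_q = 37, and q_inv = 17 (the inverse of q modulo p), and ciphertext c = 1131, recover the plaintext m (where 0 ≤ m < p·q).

m₁ = c^(d_p) mod p: c ≡ 21 (mod 37), and 21^25 mod 37 = 25.
m₂ = c^(d_q) mod q: c ≡ 33 (mod 61), and 33^37 mod 61 = 23.
h = q_inv·(m₁ − m₂) mod p = 17·(25 − 23) mod 37 = 34.
m = m₂ + h·q = 23 + 34·61 = 2097.

2097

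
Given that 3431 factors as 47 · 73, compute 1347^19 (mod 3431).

Mod 47: 1347 ≡ 31; 31^19 ≡ 13 (mod 47).
Mod 73: 1347 ≡ 33; 33^19 ≡ 15 (mod 73).
Combine by CRT: x ≡ 13 (mod 47), x ≡ 15 (mod 73) ⇒ x ≡ 1329 (mod 3431).

1329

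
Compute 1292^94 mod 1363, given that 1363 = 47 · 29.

529

Mod 47: 1292 ≡ 23; by Fermat, exponent reduces to 94 mod 46 = 2; 23^2 ≡ 12 (mod 47).
Mod 29: 1292 ≡ 16; by Fermat, exponent reduces to 94 mod 28 = 10; 16^10 ≡ 7 (mod 29).
Combine by CRT: x ≡ 12 (mod 47), x ≡ 7 (mod 29) ⇒ x ≡ 529 (mod 1363).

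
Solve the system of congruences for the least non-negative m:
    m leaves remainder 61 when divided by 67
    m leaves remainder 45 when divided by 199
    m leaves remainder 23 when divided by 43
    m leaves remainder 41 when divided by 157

84756334

Combine the congruences pairwise.
From m ≡ 61 (mod 67) write m = 61 + 67t. Substituting into m ≡ 45 (mod 199) gives 67t ≡ 183 (mod 199), and since 67⁻¹ ≡ 101 (mod 199), t ≡ 175. Hence m ≡ 61 + 67·175 = 11786 (mod 13333).
From m ≡ 11786 (mod 13333) write m = 11786 + 13333t. Substituting into m ≡ 23 (mod 43) gives 13333t ≡ 19 (mod 43), and since 3⁻¹ ≡ 29 (mod 43), t ≡ 35. Hence m ≡ 11786 + 13333·35 = 478441 (mod 573319).
From m ≡ 478441 (mod 573319) write m = 478441 + 573319t. Substituting into m ≡ 41 (mod 157) gives 573319t ≡ 136 (mod 157), and since 112⁻¹ ≡ 150 (mod 157), t ≡ 147. Hence m ≡ 478441 + 573319·147 = 84756334 (mod 90011083).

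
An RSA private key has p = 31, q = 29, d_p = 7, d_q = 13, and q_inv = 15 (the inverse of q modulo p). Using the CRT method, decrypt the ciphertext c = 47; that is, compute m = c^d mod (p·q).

8

m₁ = c^(d_p) mod p: c ≡ 16 (mod 31), and 16^7 mod 31 = 8.
m₂ = c^(d_q) mod q: c ≡ 18 (mod 29), and 18^13 mod 29 = 8.
h = q_inv·(m₁ − m₂) mod p = 15·(8 − 8) mod 31 = 0.
m = m₂ + h·q = 8 + 0·29 = 8.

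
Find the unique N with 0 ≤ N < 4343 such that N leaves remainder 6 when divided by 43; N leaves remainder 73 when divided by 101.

Combine the congruences pairwise.
From N ≡ 6 (mod 43) write N = 6 + 43t. Substituting into N ≡ 73 (mod 101) gives 43t ≡ 67 (mod 101), and since 43⁻¹ ≡ 47 (mod 101), t ≡ 18. Hence N ≡ 6 + 43·18 = 780 (mod 4343).

780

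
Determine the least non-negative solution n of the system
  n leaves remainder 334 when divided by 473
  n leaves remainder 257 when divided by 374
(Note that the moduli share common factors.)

Combine the congruences pairwise.
gcd(473, 374) = 11 and 11 | (257 − 334), so the pair is consistent; merging gives n ≡ 1753 (mod 16082), where 16082 = lcm(473, 374).
The solution is unique modulo lcm(473, 374) = 16082.

1753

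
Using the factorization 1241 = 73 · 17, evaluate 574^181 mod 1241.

302

Mod 73: 574 ≡ 63; by Fermat, exponent reduces to 181 mod 72 = 37; 63^37 ≡ 10 (mod 73).
Mod 17: 574 ≡ 13; by Fermat, exponent reduces to 181 mod 16 = 5; 13^5 ≡ 13 (mod 17).
Combine by CRT: x ≡ 10 (mod 73), x ≡ 13 (mod 17) ⇒ x ≡ 302 (mod 1241).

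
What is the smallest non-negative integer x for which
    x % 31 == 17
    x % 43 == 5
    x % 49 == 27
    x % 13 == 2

The moduli are pairwise coprime; N = 31·43·49·13 = 849121.
N/31 = 27391; 27391 ≡ 18 (mod 31); 18·19 ≡ 1, so inverse 19.
N/43 = 19747; 19747 ≡ 10 (mod 43); 10·13 ≡ 1, so inverse 13.
N/49 = 17329; 17329 ≡ 32 (mod 49); 32·23 ≡ 1, so inverse 23.
N/13 = 65317; 65317 ≡ 5 (mod 13); 5·8 ≡ 1, so inverse 8.
x ≡ 17·27391·19 + 5·19747·13 + 27·17329·23 + 2·65317·8 = 21937229.
21937229 mod 849121 = 709204.

709204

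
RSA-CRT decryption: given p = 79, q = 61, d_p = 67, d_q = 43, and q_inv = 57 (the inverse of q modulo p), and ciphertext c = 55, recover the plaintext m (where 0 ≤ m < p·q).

m₁ = c^(d_p) mod p: c ≡ 55 (mod 79), and 55^67 mod 79 = 55.
m₂ = c^(d_q) mod q: c ≡ 55 (mod 61), and 55^43 mod 61 = 59.
h = q_inv·(m₁ − m₂) mod p = 57·(55 − 59) mod 79 = 9.
m = m₂ + h·q = 59 + 9·61 = 608.

608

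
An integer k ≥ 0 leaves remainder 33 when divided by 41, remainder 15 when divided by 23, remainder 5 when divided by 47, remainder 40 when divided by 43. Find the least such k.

The moduli are pairwise coprime; N = 41·23·47·43 = 1905803.
N/41 = 46483; 46483 ≡ 30 (mod 41); 30·26 ≡ 1, so inverse 26.
N/23 = 82861; 82861 ≡ 15 (mod 23); 15·20 ≡ 1, so inverse 20.
N/47 = 40549; 40549 ≡ 35 (mod 47); 35·43 ≡ 1, so inverse 43.
N/43 = 44321; 44321 ≡ 31 (mod 43); 31·25 ≡ 1, so inverse 25.
k ≡ 33·46483·26 + 15·82861·20 + 5·40549·43 + 40·44321·25 = 117779749.
117779749 mod 1905803 = 1525766.

1525766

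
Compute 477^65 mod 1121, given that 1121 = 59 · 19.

Mod 59: 477 ≡ 5; by Fermat, exponent reduces to 65 mod 58 = 7; 5^7 ≡ 9 (mod 59).
Mod 19: 477 ≡ 2; by Fermat, exponent reduces to 65 mod 18 = 11; 2^11 ≡ 15 (mod 19).
Combine by CRT: x ≡ 9 (mod 59), x ≡ 15 (mod 19) ⇒ x ≡ 186 (mod 1121).

186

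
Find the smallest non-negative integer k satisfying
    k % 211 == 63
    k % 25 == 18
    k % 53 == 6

191018

The moduli are pairwise coprime; N = 211·25·53 = 279575.
N/211 = 1325; 1325 ≡ 59 (mod 211); 59·93 ≡ 1, so inverse 93.
N/25 = 11183; 11183 ≡ 8 (mod 25); 8·22 ≡ 1, so inverse 22.
N/53 = 5275; 5275 ≡ 28 (mod 53); 28·36 ≡ 1, so inverse 36.
k ≡ 63·1325·93 + 18·11183·22 + 6·5275·36 = 13331043.
13331043 mod 279575 = 191018.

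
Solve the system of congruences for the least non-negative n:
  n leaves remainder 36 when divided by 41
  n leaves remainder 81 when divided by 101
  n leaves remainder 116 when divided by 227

375801

Combine the congruences pairwise.
From n ≡ 36 (mod 41) write n = 36 + 41t. Substituting into n ≡ 81 (mod 101) gives 41t ≡ 45 (mod 101), and since 41⁻¹ ≡ 69 (mod 101), t ≡ 75. Hence n ≡ 36 + 41·75 = 3111 (mod 4141).
From n ≡ 3111 (mod 4141) write n = 3111 + 4141t. Substituting into n ≡ 116 (mod 227) gives 4141t ≡ 183 (mod 227), and since 55⁻¹ ≡ 194 (mod 227), t ≡ 90. Hence n ≡ 3111 + 4141·90 = 375801 (mod 940007).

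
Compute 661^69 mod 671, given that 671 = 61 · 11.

23

Mod 61: 661 ≡ 51; by Fermat, exponent reduces to 69 mod 60 = 9; 51^9 ≡ 23 (mod 61).
Mod 11: 661 ≡ 1; by Fermat, exponent reduces to 69 mod 10 = 9; 1^9 ≡ 1 (mod 11).
Combine by CRT: x ≡ 23 (mod 61), x ≡ 1 (mod 11) ⇒ x ≡ 23 (mod 671).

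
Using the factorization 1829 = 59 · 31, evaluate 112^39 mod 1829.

1442

Mod 59: 112 ≡ 53; 53^39 ≡ 26 (mod 59).
Mod 31: 112 ≡ 19; by Fermat, exponent reduces to 39 mod 30 = 9; 19^9 ≡ 16 (mod 31).
Combine by CRT: x ≡ 26 (mod 59), x ≡ 16 (mod 31) ⇒ x ≡ 1442 (mod 1829).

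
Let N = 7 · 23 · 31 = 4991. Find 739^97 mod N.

3560

Mod 7: 739 ≡ 4; by Fermat, exponent reduces to 97 mod 6 = 1; 4^1 ≡ 4 (mod 7).
Mod 23: 739 ≡ 3; by Fermat, exponent reduces to 97 mod 22 = 9; 3^9 ≡ 18 (mod 23).
Mod 31: 739 ≡ 26; by Fermat, exponent reduces to 97 mod 30 = 7; 26^7 ≡ 26 (mod 31).
Combine by CRT: x ≡ 4 (mod 7), x ≡ 18 (mod 23), x ≡ 26 (mod 31) ⇒ x ≡ 3560 (mod 4991).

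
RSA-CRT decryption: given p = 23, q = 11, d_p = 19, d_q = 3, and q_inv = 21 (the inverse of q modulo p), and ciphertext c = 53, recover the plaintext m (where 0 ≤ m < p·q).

m₁ = c^(d_p) mod p: c ≡ 7 (mod 23), and 7^19 mod 23 = 11.
m₂ = c^(d_q) mod q: c ≡ 9 (mod 11), and 9^3 mod 11 = 3.
h = q_inv·(m₁ − m₂) mod p = 21·(11 − 3) mod 23 = 7.
m = m₂ + h·q = 3 + 7·11 = 80.

80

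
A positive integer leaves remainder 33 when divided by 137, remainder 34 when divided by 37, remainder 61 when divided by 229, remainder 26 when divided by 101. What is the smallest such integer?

The moduli are pairwise coprime; M = 137·37·229·101 = 117240901.
M/137 = 855773; 855773 ≡ 71 (mod 137); 71·110 ≡ 1, so inverse 110.
M/37 = 3168673; 3168673 ≡ 30 (mod 37); 30·21 ≡ 1, so inverse 21.
M/229 = 511969; 511969 ≡ 154 (mod 229); 154·58 ≡ 1, so inverse 58.
M/101 = 1160801; 1160801 ≡ 8 (mod 101); 8·38 ≡ 1, so inverse 38.
N ≡ 33·855773·110 + 34·3168673·21 + 61·511969·58 + 26·1160801·38 = 8327106222.
8327106222 mod 117240901 = 3002251.

3002251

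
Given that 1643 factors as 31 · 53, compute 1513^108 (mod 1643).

1427

Mod 31: 1513 ≡ 25; by Fermat, exponent reduces to 108 mod 30 = 18; 25^18 ≡ 1 (mod 31).
Mod 53: 1513 ≡ 29; by Fermat, exponent reduces to 108 mod 52 = 4; 29^4 ≡ 49 (mod 53).
Combine by CRT: x ≡ 1 (mod 31), x ≡ 49 (mod 53) ⇒ x ≡ 1427 (mod 1643).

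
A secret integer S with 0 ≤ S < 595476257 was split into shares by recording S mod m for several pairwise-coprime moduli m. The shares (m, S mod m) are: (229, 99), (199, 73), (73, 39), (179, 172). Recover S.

544822472

The moduli are pairwise coprime; N = 229·199·73·179 = 595476257.
N/229 = 2600333; 2600333 ≡ 38 (mod 229); 38·223 ≡ 1, so inverse 223.
N/199 = 2992343; 2992343 ≡ 179 (mod 199); 179·189 ≡ 1, so inverse 189.
N/73 = 8157209; 8157209 ≡ 43 (mod 73); 43·17 ≡ 1, so inverse 17.
N/179 = 3326683; 3326683 ≡ 147 (mod 179); 147·151 ≡ 1, so inverse 151.
S ≡ 99·2600333·223 + 73·2992343·189 + 39·8157209·17 + 172·3326683·151 = 190501748455.
190501748455 mod 595476257 = 544822472.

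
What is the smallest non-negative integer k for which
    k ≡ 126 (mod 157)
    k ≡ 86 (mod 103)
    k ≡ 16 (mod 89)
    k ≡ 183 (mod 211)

Combine the congruences pairwise.
From k ≡ 126 (mod 157) write k = 126 + 157t. Substituting into k ≡ 86 (mod 103) gives 157t ≡ 63 (mod 103), and since 54⁻¹ ≡ 21 (mod 103), t ≡ 87. Hence k ≡ 126 + 157·87 = 13785 (mod 16171).
From k ≡ 13785 (mod 16171) write k = 13785 + 16171t. Substituting into k ≡ 16 (mod 89) gives 16171t ≡ 26 (mod 89), and since 62⁻¹ ≡ 56 (mod 89), t ≡ 32. Hence k ≡ 13785 + 16171·32 = 531257 (mod 1439219).
From k ≡ 531257 (mod 1439219) write k = 531257 + 1439219t. Substituting into k ≡ 183 (mod 211) gives 1439219t ≡ 13 (mod 211), and since 199⁻¹ ≡ 123 (mod 211), t ≡ 122. Hence k ≡ 531257 + 1439219·122 = 176115975 (mod 303675209).

176115975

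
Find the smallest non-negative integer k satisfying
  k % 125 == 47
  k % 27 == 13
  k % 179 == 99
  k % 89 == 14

46152922

From k ≡ 47 (mod 125) write k = 47 + 125t. Substituting into k ≡ 13 (mod 27) gives 125t ≡ 20 (mod 27), and since 17⁻¹ ≡ 8 (mod 27), t ≡ 25. Hence k ≡ 47 + 125·25 = 3172 (mod 3375).
From k ≡ 3172 (mod 3375) write k = 3172 + 3375t. Substituting into k ≡ 99 (mod 179) gives 3375t ≡ 149 (mod 179), and since 153⁻¹ ≡ 117 (mod 179), t ≡ 70. Hence k ≡ 3172 + 3375·70 = 239422 (mod 604125).
From k ≡ 239422 (mod 604125) write k = 239422 + 604125t. Substituting into k ≡ 14 (mod 89) gives 604125t ≡ 2 (mod 89), and since 82⁻¹ ≡ 38 (mod 89), t ≡ 76. Hence k ≡ 239422 + 604125·76 = 46152922 (mod 53767125).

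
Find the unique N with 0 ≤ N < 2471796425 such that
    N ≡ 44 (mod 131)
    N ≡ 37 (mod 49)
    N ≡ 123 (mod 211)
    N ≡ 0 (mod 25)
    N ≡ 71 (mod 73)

The moduli are pairwise coprime; M = 131·49·211·25·73 = 2471796425.
M/131 = 18868675; 18868675 ≡ 90 (mod 131); 90·115 ≡ 1, so inverse 115.
M/49 = 50444825; 50444825 ≡ 11 (mod 49); 11·9 ≡ 1, so inverse 9.
M/211 = 11714675; 11714675 ≡ 166 (mod 211); 166·75 ≡ 1, so inverse 75.
M/25 = 98871857; 98871857 ≡ 7 (mod 25); 7·18 ≡ 1, so inverse 18.
M/73 = 33860225; 33860225 ≡ 51 (mod 73); 51·63 ≡ 1, so inverse 63.
N ≡ 44·18868675·115 + 37·50444825·9 + 123·11714675·75 + 0·98871857·18 + 71·33860225·63 = 371798285525.
371798285525 mod 2471796425 = 1028821775.

1028821775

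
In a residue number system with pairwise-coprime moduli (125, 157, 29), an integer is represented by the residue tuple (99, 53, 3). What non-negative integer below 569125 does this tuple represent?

467599

From x ≡ 99 (mod 125) write x = 99 + 125t. Substituting into x ≡ 53 (mod 157) gives 125t ≡ 111 (mod 157), and since 125⁻¹ ≡ 103 (mod 157), t ≡ 129. Hence x ≡ 99 + 125·129 = 16224 (mod 19625).
From x ≡ 16224 (mod 19625) write x = 16224 + 19625t. Substituting into x ≡ 3 (mod 29) gives 19625t ≡ 19 (mod 29), and since 21⁻¹ ≡ 18 (mod 29), t ≡ 23. Hence x ≡ 16224 + 19625·23 = 467599 (mod 569125).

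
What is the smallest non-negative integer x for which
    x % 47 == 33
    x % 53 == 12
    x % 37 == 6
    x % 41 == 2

1984279

The moduli are pairwise coprime; N = 47·53·37·41 = 3778847.
N/47 = 80401; 80401 ≡ 31 (mod 47); 31·44 ≡ 1, so inverse 44.
N/53 = 71299; 71299 ≡ 14 (mod 53); 14·19 ≡ 1, so inverse 19.
N/37 = 102131; 102131 ≡ 11 (mod 37); 11·27 ≡ 1, so inverse 27.
N/41 = 92167; 92167 ≡ 40 (mod 41); 40·40 ≡ 1, so inverse 40.
x ≡ 33·80401·44 + 12·71299·19 + 6·102131·27 + 2·92167·40 = 156917006.
156917006 mod 3778847 = 1984279.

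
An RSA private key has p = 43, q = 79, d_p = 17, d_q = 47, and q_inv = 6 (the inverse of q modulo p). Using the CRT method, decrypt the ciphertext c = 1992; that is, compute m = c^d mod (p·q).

1414

m₁ = c^(d_p) mod p: c ≡ 14 (mod 43), and 14^17 mod 43 = 38.
m₂ = c^(d_q) mod q: c ≡ 17 (mod 79), and 17^47 mod 79 = 71.
h = q_inv·(m₁ − m₂) mod p = 6·(38 − 71) mod 43 = 17.
m = m₂ + h·q = 71 + 17·79 = 1414.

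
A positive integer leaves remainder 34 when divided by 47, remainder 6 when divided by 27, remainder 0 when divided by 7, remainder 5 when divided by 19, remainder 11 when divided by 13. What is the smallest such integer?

From m ≡ 34 (mod 47) write m = 34 + 47t. Substituting into m ≡ 6 (mod 27) gives 47t ≡ 26 (mod 27), and since 20⁻¹ ≡ 23 (mod 27), t ≡ 4. Hence m ≡ 34 + 47·4 = 222 (mod 1269).
From m ≡ 222 (mod 1269) write m = 222 + 1269t. Substituting into m ≡ 0 (mod 7) gives 1269t ≡ 2 (mod 7), and since 2⁻¹ ≡ 4 (mod 7), t ≡ 1. Hence m ≡ 222 + 1269·1 = 1491 (mod 8883).
From m ≡ 1491 (mod 8883) write m = 1491 + 8883t. Substituting into m ≡ 5 (mod 19) gives 8883t ≡ 15 (mod 19), and since 10⁻¹ ≡ 2 (mod 19), t ≡ 11. Hence m ≡ 1491 + 8883·11 = 99204 (mod 168777).
From m ≡ 99204 (mod 168777) write m = 99204 + 168777t. Substituting into m ≡ 11 (mod 13) gives 168777t ≡ 10 (mod 13), and since 11⁻¹ ≡ 6 (mod 13), t ≡ 8. Hence m ≡ 99204 + 168777·8 = 1449420 (mod 2194101).

1449420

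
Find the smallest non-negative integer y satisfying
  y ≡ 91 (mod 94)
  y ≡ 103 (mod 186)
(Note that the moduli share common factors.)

1219

Combine the congruences pairwise.
gcd(94, 186) = 2 and 2 | (103 − 91), so the pair is consistent; merging gives y ≡ 1219 (mod 8742), where 8742 = lcm(94, 186).
The solution is unique modulo lcm(94, 186) = 8742.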